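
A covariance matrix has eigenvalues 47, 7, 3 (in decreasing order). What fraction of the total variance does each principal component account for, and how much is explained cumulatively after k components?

Step 1 — total variance = trace(Sigma) = Σ λ_i = 47 + 7 + 3 = 57.

Step 2 — fraction explained by component i = λ_i / Σ λ:
  PC1: 47/57 = 0.8246
  PC2: 7/57 = 0.1228
  PC3: 3/57 = 0.0526

Step 3 — cumulative fraction after k components = (λ_1 + ... + λ_k) / Σ λ:
  k = 1: 47/57 = 0.8246
  k = 2: (47 + 7)/57 = 54/57 = 0.9474
  k = 3: (47 + 7 + 3)/57 = 57/57 = 1

Summary (fraction, with percent):

explained: PC1 0.8246 (82.46%), PC2 0.1228 (12.28%), PC3 0.0526 (5.26%);  cumulative: 0.8246, 0.9474, 1


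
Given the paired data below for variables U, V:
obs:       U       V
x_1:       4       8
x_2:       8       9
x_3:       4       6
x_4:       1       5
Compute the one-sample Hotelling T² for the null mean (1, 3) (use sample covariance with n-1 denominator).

Step 1 — sample mean vector:
  mean(U) = (4 + 8 + 4 + 1) / 4 = 17/4 = 4.25
  mean(V) = (8 + 9 + 6 + 5) / 4 = 28/4 = 7
  x̄ = (4.25, 7),  deviation x̄ - mu_0 = (4.25, 7) - (1, 3) = (3.25, 4).

Step 2 — sample covariance matrix, S[i,j] = (1/(n-1)) · Σ_k (x_{k,i} - mean_i) · (x_{k,j} - mean_j), divisor n-1 = 3:
  S[U,U] = ((-0.25)·(-0.25) + (3.75)·(3.75) + (-0.25)·(-0.25) + (-3.25)·(-3.25)) / 3 = 24.75/3 = 8.25
  S[U,V] = ((-0.25)·(1) + (3.75)·(2) + (-0.25)·(-1) + (-3.25)·(-2)) / 3 = 14/3 = 4.6667
  S[V,V] = ((1)·(1) + (2)·(2) + (-1)·(-1) + (-2)·(-2)) / 3 = 10/3 = 3.3333
  S = [[8.25, 4.6667],
 [4.6667, 3.3333]].

Step 3 — invert S. det(S) = 8.25·3.3333 - (4.6667)² = 5.7222.
  S^{-1} = (1/det) · [[d, -b], [-b, a]] = [[0.5825, -0.8155],
 [-0.8155, 1.4417]].

Step 4 — quadratic form (x̄ - mu_0)^T · S^{-1} · (x̄ - mu_0):
  S^{-1} · (x̄ - mu_0) = (-1.3689, 3.1165),
  (x̄ - mu_0)^T · [...] = (3.25)·(-1.3689) + (4)·(3.1165) = 8.017.

Step 5 — scale by n: T² = 4 · 8.017 = 32.068.

T² ≈ 32.068


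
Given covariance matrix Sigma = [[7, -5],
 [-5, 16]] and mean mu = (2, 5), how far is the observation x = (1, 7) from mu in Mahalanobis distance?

Step 1 — centre the observation: (x - mu) = (-1, 2).

Step 2 — invert Sigma. det(Sigma) = 7·16 - (-5)² = 87.
  Sigma^{-1} = (1/det) · [[d, -b], [-b, a]] = [[0.1839, 0.0575],
 [0.0575, 0.0805]].

Step 3 — form the quadratic (x - mu)^T · Sigma^{-1} · (x - mu):
  Sigma^{-1} · (x - mu) = (-0.069, 0.1034).
  (x - mu)^T · [Sigma^{-1} · (x - mu)] = (-1)·(-0.069) + (2)·(0.1034) = 0.2759.

Step 4 — take square root: d = √(0.2759) ≈ 0.5252.

d(x, mu) = √(0.2759) ≈ 0.5252


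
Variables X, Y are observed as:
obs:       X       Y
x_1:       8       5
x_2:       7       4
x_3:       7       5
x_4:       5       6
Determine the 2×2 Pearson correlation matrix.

Step 1 — column means:
  mean(X) = (8 + 7 + 7 + 5) / 4 = 27/4 = 6.75
  mean(Y) = (5 + 4 + 5 + 6) / 4 = 20/4 = 5

Step 2 — sample variances and covariances s[i,j] = (1/(n-1)) · Σ_k (x_{k,i} - mean_i) · (x_{k,j} - mean_j), with n-1 = 3:
  s[X,X] = ((1.25)·(1.25) + (0.25)·(0.25) + (0.25)·(0.25) + (-1.75)·(-1.75)) / 3 = 4.75/3 = 1.5833
  s[X,Y] = ((1.25)·(0) + (0.25)·(-1) + (0.25)·(0) + (-1.75)·(1)) / 3 = -2/3 = -0.6667
  s[Y,Y] = ((0)·(0) + (-1)·(-1) + (0)·(0) + (1)·(1)) / 3 = 2/3 = 0.6667
  Sample standard deviations s_i = √(s[i,i]):
  s(X) = √(1.5833) = 1.2583
  s(Y) = √(0.6667) = 0.8165

Step 3 — r_{ij} = s_{ij} / (s_i · s_j):
  r[X,X] = 1 (diagonal).
  r[X,Y] = -0.6667 / (1.2583 · 0.8165) = -0.6667 / 1.0274 = -0.6489
  r[Y,Y] = 1 (diagonal).

R is symmetric with unit diagonal. Assembling:

R = [[1, -0.6489],
 [-0.6489, 1]]


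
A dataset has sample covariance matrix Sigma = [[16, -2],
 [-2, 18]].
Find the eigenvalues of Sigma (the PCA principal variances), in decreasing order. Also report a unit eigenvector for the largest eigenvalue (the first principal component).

Step 1 — characteristic polynomial of 2×2 Sigma:
  det(Sigma - λI) = λ² - trace · λ + det = 0.
  trace = 16 + 18 = 34, det = 16·18 - (-2)² = 284.
Step 2 — discriminant:
  Δ = trace² - 4·det = 1156 - 1136 = 20.
Step 3 — eigenvalues:
  λ = (trace ± √Δ)/2 = (34 ± 4.4721)/2,
  λ_1 = 19.2361,  λ_2 = 14.7639.

Step 4 — unit eigenvector for λ_1: solve (Sigma - λ_1 I)v = 0. First row:
  (16 - 19.2361)·v_x + (-2)·v_y = 0, i.e. (-3.2361)·v_x + (-2)·v_y = 0,
  so v ∝ (b, λ_1 - a) = (-2, 3.2361); multiply by -1 so the first entry is positive: u = (2, -3.2361).
  ||u|| = √((2)² + (-3.2361)²) = √(14.4721) ≈ 3.8042,
  v_1 = u/||u|| ≈ (0.5257, -0.8507) (||v_1|| = 1).

λ_1 = 19.2361,  λ_2 = 14.7639;  v_1 ≈ (0.5257, -0.8507)


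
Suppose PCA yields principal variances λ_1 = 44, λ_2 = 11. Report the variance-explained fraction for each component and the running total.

Step 1 — total variance = trace(Sigma) = Σ λ_i = 44 + 11 = 55.

Step 2 — fraction explained by component i = λ_i / Σ λ:
  PC1: 44/55 = 0.8
  PC2: 11/55 = 0.2

Step 3 — cumulative fraction after k components = (λ_1 + ... + λ_k) / Σ λ:
  k = 1: 44/55 = 0.8
  k = 2: (44 + 11)/55 = 55/55 = 1

Summary (fraction, with percent):

explained: PC1 0.8 (80%), PC2 0.2 (20%);  cumulative: 0.8, 1


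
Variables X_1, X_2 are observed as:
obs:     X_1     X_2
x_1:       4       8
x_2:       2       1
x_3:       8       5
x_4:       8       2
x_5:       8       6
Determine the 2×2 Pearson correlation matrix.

Step 1 — column means:
  mean(X_1) = (4 + 2 + 8 + 8 + 8) / 5 = 30/5 = 6
  mean(X_2) = (8 + 1 + 5 + 2 + 6) / 5 = 22/5 = 4.4

Step 2 — sample variances and covariances s[i,j] = (1/(n-1)) · Σ_k (x_{k,i} - mean_i) · (x_{k,j} - mean_j), with n-1 = 4:
  s[X_1,X_1] = ((-2)·(-2) + (-4)·(-4) + (2)·(2) + (2)·(2) + (2)·(2)) / 4 = 32/4 = 8
  s[X_1,X_2] = ((-2)·(3.6) + (-4)·(-3.4) + (2)·(0.6) + (2)·(-2.4) + (2)·(1.6)) / 4 = 6/4 = 1.5
  s[X_2,X_2] = ((3.6)·(3.6) + (-3.4)·(-3.4) + (0.6)·(0.6) + (-2.4)·(-2.4) + (1.6)·(1.6)) / 4 = 33.2/4 = 8.3
  Sample standard deviations s_i = √(s[i,i]):
  s(X_1) = √(8) = 2.8284
  s(X_2) = √(8.3) = 2.881

Step 3 — r_{ij} = s_{ij} / (s_i · s_j):
  r[X_1,X_1] = 1 (diagonal).
  r[X_1,X_2] = 1.5 / (2.8284 · 2.881) = 1.5 / 8.1486 = 0.1841
  r[X_2,X_2] = 1 (diagonal).

R is symmetric with unit diagonal. Assembling:

R = [[1, 0.1841],
 [0.1841, 1]]


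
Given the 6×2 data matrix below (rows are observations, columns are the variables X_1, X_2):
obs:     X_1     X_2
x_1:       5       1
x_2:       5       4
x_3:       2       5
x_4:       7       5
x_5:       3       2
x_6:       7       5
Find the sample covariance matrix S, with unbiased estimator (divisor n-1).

Step 1 — column means:
  mean(X_1) = (5 + 5 + 2 + 7 + 3 + 7) / 6 = 29/6 = 4.8333
  mean(X_2) = (1 + 4 + 5 + 5 + 2 + 5) / 6 = 22/6 = 3.6667

Step 2 — sample covariance S[i,j] = (1/(n-1)) · Σ_k (x_{k,i} - mean_i) · (x_{k,j} - mean_j), with n-1 = 5.
  S[X_1,X_1] = ((0.1667)·(0.1667) + (0.1667)·(0.1667) + (-2.8333)·(-2.8333) + (2.1667)·(2.1667) + (-1.8333)·(-1.8333) + (2.1667)·(2.1667)) / 5 = 20.8333/5 = 4.1667
  S[X_1,X_2] = ((0.1667)·(-2.6667) + (0.1667)·(0.3333) + (-2.8333)·(1.3333) + (2.1667)·(1.3333) + (-1.8333)·(-1.6667) + (2.1667)·(1.3333)) / 5 = 4.6667/5 = 0.9333
  S[X_2,X_2] = ((-2.6667)·(-2.6667) + (0.3333)·(0.3333) + (1.3333)·(1.3333) + (1.3333)·(1.3333) + (-1.6667)·(-1.6667) + (1.3333)·(1.3333)) / 5 = 15.3333/5 = 3.0667

S is symmetric (S[j,i] = S[i,j]). Assembling:

S = [[4.1667, 0.9333],
 [0.9333, 3.0667]]


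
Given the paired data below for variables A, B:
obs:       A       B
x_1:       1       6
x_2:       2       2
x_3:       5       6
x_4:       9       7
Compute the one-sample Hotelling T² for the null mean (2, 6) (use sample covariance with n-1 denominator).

Step 1 — sample mean vector:
  mean(A) = (1 + 2 + 5 + 9) / 4 = 17/4 = 4.25
  mean(B) = (6 + 2 + 6 + 7) / 4 = 21/4 = 5.25
  x̄ = (4.25, 5.25),  deviation x̄ - mu_0 = (4.25, 5.25) - (2, 6) = (2.25, -0.75).

Step 2 — sample covariance matrix, S[i,j] = (1/(n-1)) · Σ_k (x_{k,i} - mean_i) · (x_{k,j} - mean_j), divisor n-1 = 3:
  S[A,A] = ((-3.25)·(-3.25) + (-2.25)·(-2.25) + (0.75)·(0.75) + (4.75)·(4.75)) / 3 = 38.75/3 = 12.9167
  S[A,B] = ((-3.25)·(0.75) + (-2.25)·(-3.25) + (0.75)·(0.75) + (4.75)·(1.75)) / 3 = 13.75/3 = 4.5833
  S[B,B] = ((0.75)·(0.75) + (-3.25)·(-3.25) + (0.75)·(0.75) + (1.75)·(1.75)) / 3 = 14.75/3 = 4.9167
  S = [[12.9167, 4.5833],
 [4.5833, 4.9167]].

Step 3 — invert S. det(S) = 12.9167·4.9167 - (4.5833)² = 42.5.
  S^{-1} = (1/det) · [[d, -b], [-b, a]] = [[0.1157, -0.1078],
 [-0.1078, 0.3039]].

Step 4 — quadratic form (x̄ - mu_0)^T · S^{-1} · (x̄ - mu_0):
  S^{-1} · (x̄ - mu_0) = (0.3412, -0.4706),
  (x̄ - mu_0)^T · [...] = (2.25)·(0.3412) + (-0.75)·(-0.4706) = 1.1206.

Step 5 — scale by n: T² = 4 · 1.1206 = 4.4824.

T² ≈ 4.4824


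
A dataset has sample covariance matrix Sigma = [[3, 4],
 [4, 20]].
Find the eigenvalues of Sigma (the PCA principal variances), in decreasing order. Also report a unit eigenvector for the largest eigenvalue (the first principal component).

Step 1 — characteristic polynomial of 2×2 Sigma:
  det(Sigma - λI) = λ² - trace · λ + det = 0.
  trace = 3 + 20 = 23, det = 3·20 - (4)² = 44.
Step 2 — discriminant:
  Δ = trace² - 4·det = 529 - 176 = 353.
Step 3 — eigenvalues:
  λ = (trace ± √Δ)/2 = (23 ± 18.7883)/2,
  λ_1 = 20.8941,  λ_2 = 2.1059.

Step 4 — unit eigenvector for λ_1: solve (Sigma - λ_1 I)v = 0. First row:
  (3 - 20.8941)·v_x + (4)·v_y = 0, i.e. (-17.8941)·v_x + (4)·v_y = 0,
  so v ∝ (b, λ_1 - a) = (4, 17.8941) = u.
  ||u|| = √((4)² + (17.8941)²) = √(336.2005) ≈ 18.3358,
  v_1 = u/||u|| ≈ (0.2182, 0.9759) (||v_1|| = 1).

λ_1 = 20.8941,  λ_2 = 2.1059;  v_1 ≈ (0.2182, 0.9759)


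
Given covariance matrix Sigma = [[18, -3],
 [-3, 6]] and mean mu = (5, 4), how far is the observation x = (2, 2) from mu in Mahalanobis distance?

Step 1 — centre the observation: (x - mu) = (-3, -2).

Step 2 — invert Sigma. det(Sigma) = 18·6 - (-3)² = 99.
  Sigma^{-1} = (1/det) · [[d, -b], [-b, a]] = [[0.0606, 0.0303],
 [0.0303, 0.1818]].

Step 3 — form the quadratic (x - mu)^T · Sigma^{-1} · (x - mu):
  Sigma^{-1} · (x - mu) = (-0.2424, -0.4545).
  (x - mu)^T · [Sigma^{-1} · (x - mu)] = (-3)·(-0.2424) + (-2)·(-0.4545) = 1.6364.

Step 4 — take square root: d = √(1.6364) ≈ 1.2792.

d(x, mu) = √(1.6364) ≈ 1.2792


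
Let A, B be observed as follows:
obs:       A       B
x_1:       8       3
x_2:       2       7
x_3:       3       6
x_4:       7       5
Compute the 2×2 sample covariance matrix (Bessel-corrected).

Step 1 — column means:
  mean(A) = (8 + 2 + 3 + 7) / 4 = 20/4 = 5
  mean(B) = (3 + 7 + 6 + 5) / 4 = 21/4 = 5.25

Step 2 — sample covariance S[i,j] = (1/(n-1)) · Σ_k (x_{k,i} - mean_i) · (x_{k,j} - mean_j), with n-1 = 3.
  S[A,A] = ((3)·(3) + (-3)·(-3) + (-2)·(-2) + (2)·(2)) / 3 = 26/3 = 8.6667
  S[A,B] = ((3)·(-2.25) + (-3)·(1.75) + (-2)·(0.75) + (2)·(-0.25)) / 3 = -14/3 = -4.6667
  S[B,B] = ((-2.25)·(-2.25) + (1.75)·(1.75) + (0.75)·(0.75) + (-0.25)·(-0.25)) / 3 = 8.75/3 = 2.9167

S is symmetric (S[j,i] = S[i,j]). Assembling:

S = [[8.6667, -4.6667],
 [-4.6667, 2.9167]]


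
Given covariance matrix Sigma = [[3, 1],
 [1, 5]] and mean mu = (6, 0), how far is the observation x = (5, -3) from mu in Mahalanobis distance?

Step 1 — centre the observation: (x - mu) = (-1, -3).

Step 2 — invert Sigma. det(Sigma) = 3·5 - (1)² = 14.
  Sigma^{-1} = (1/det) · [[d, -b], [-b, a]] = [[0.3571, -0.0714],
 [-0.0714, 0.2143]].

Step 3 — form the quadratic (x - mu)^T · Sigma^{-1} · (x - mu):
  Sigma^{-1} · (x - mu) = (-0.1429, -0.5714).
  (x - mu)^T · [Sigma^{-1} · (x - mu)] = (-1)·(-0.1429) + (-3)·(-0.5714) = 1.8571.

Step 4 — take square root: d = √(1.8571) ≈ 1.3628.

d(x, mu) = √(1.8571) ≈ 1.3628


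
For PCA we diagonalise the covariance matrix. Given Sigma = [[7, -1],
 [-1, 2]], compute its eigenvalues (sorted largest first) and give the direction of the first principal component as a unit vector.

Step 1 — characteristic polynomial of 2×2 Sigma:
  det(Sigma - λI) = λ² - trace · λ + det = 0.
  trace = 7 + 2 = 9, det = 7·2 - (-1)² = 13.
Step 2 — discriminant:
  Δ = trace² - 4·det = 81 - 52 = 29.
Step 3 — eigenvalues:
  λ = (trace ± √Δ)/2 = (9 ± 5.3852)/2,
  λ_1 = 7.1926,  λ_2 = 1.8074.

Step 4 — unit eigenvector for λ_1: solve (Sigma - λ_1 I)v = 0. First row:
  (7 - 7.1926)·v_x + (-1)·v_y = 0, i.e. (-0.1926)·v_x + (-1)·v_y = 0,
  so v ∝ (b, λ_1 - a) = (-1, 0.1926); multiply by -1 so the first entry is positive: u = (1, -0.1926).
  ||u|| = √((1)² + (-0.1926)²) = √(1.0371) ≈ 1.0184,
  v_1 = u/||u|| ≈ (0.982, -0.1891) (||v_1|| = 1).

λ_1 = 7.1926,  λ_2 = 1.8074;  v_1 ≈ (0.982, -0.1891)


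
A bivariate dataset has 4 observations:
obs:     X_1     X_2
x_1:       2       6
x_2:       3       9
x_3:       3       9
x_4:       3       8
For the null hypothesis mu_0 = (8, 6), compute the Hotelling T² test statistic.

Step 1 — sample mean vector:
  mean(X_1) = (2 + 3 + 3 + 3) / 4 = 11/4 = 2.75
  mean(X_2) = (6 + 9 + 9 + 8) / 4 = 32/4 = 8
  x̄ = (2.75, 8),  deviation x̄ - mu_0 = (2.75, 8) - (8, 6) = (-5.25, 2).

Step 2 — sample covariance matrix, S[i,j] = (1/(n-1)) · Σ_k (x_{k,i} - mean_i) · (x_{k,j} - mean_j), divisor n-1 = 3:
  S[X_1,X_1] = ((-0.75)·(-0.75) + (0.25)·(0.25) + (0.25)·(0.25) + (0.25)·(0.25)) / 3 = 0.75/3 = 0.25
  S[X_1,X_2] = ((-0.75)·(-2) + (0.25)·(1) + (0.25)·(1) + (0.25)·(0)) / 3 = 2/3 = 0.6667
  S[X_2,X_2] = ((-2)·(-2) + (1)·(1) + (1)·(1) + (0)·(0)) / 3 = 6/3 = 2
  S = [[0.25, 0.6667],
 [0.6667, 2]].

Step 3 — invert S. det(S) = 0.25·2 - (0.6667)² = 0.0556.
  S^{-1} = (1/det) · [[d, -b], [-b, a]] = [[36, -12],
 [-12, 4.5]].

Step 4 — quadratic form (x̄ - mu_0)^T · S^{-1} · (x̄ - mu_0):
  S^{-1} · (x̄ - mu_0) = (-213, 72),
  (x̄ - mu_0)^T · [...] = (-5.25)·(-213) + (2)·(72) = 1262.25.

Step 5 — scale by n: T² = 4 · 1262.25 = 5049.

T² ≈ 5049


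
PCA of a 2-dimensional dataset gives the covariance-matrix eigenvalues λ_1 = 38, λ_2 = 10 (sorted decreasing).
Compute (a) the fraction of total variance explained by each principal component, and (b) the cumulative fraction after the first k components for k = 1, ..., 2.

Step 1 — total variance = trace(Sigma) = Σ λ_i = 38 + 10 = 48.

Step 2 — fraction explained by component i = λ_i / Σ λ:
  PC1: 38/48 = 0.7917
  PC2: 10/48 = 0.2083

Step 3 — cumulative fraction after k components = (λ_1 + ... + λ_k) / Σ λ:
  k = 1: 38/48 = 0.7917
  k = 2: (38 + 10)/48 = 48/48 = 1

Summary (fraction, with percent):

explained: PC1 0.7917 (79.17%), PC2 0.2083 (20.83%);  cumulative: 0.7917, 1


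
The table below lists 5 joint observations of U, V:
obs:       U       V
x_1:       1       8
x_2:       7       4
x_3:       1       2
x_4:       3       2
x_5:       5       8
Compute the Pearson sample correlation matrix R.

Step 1 — column means:
  mean(U) = (1 + 7 + 1 + 3 + 5) / 5 = 17/5 = 3.4
  mean(V) = (8 + 4 + 2 + 2 + 8) / 5 = 24/5 = 4.8

Step 2 — sample variances and covariances s[i,j] = (1/(n-1)) · Σ_k (x_{k,i} - mean_i) · (x_{k,j} - mean_j), with n-1 = 4:
  s[U,U] = ((-2.4)·(-2.4) + (3.6)·(3.6) + (-2.4)·(-2.4) + (-0.4)·(-0.4) + (1.6)·(1.6)) / 4 = 27.2/4 = 6.8
  s[U,V] = ((-2.4)·(3.2) + (3.6)·(-0.8) + (-2.4)·(-2.8) + (-0.4)·(-2.8) + (1.6)·(3.2)) / 4 = 2.4/4 = 0.6
  s[V,V] = ((3.2)·(3.2) + (-0.8)·(-0.8) + (-2.8)·(-2.8) + (-2.8)·(-2.8) + (3.2)·(3.2)) / 4 = 36.8/4 = 9.2
  Sample standard deviations s_i = √(s[i,i]):
  s(U) = √(6.8) = 2.6077
  s(V) = √(9.2) = 3.0332

Step 3 — r_{ij} = s_{ij} / (s_i · s_j):
  r[U,U] = 1 (diagonal).
  r[U,V] = 0.6 / (2.6077 · 3.0332) = 0.6 / 7.9095 = 0.0759
  r[V,V] = 1 (diagonal).

R is symmetric with unit diagonal. Assembling:

R = [[1, 0.0759],
 [0.0759, 1]]


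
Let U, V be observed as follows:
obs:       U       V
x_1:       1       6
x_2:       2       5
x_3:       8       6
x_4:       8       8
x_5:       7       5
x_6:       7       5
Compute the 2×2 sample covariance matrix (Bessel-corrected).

Step 1 — column means:
  mean(U) = (1 + 2 + 8 + 8 + 7 + 7) / 6 = 33/6 = 5.5
  mean(V) = (6 + 5 + 6 + 8 + 5 + 5) / 6 = 35/6 = 5.8333

Step 2 — sample covariance S[i,j] = (1/(n-1)) · Σ_k (x_{k,i} - mean_i) · (x_{k,j} - mean_j), with n-1 = 5.
  S[U,U] = ((-4.5)·(-4.5) + (-3.5)·(-3.5) + (2.5)·(2.5) + (2.5)·(2.5) + (1.5)·(1.5) + (1.5)·(1.5)) / 5 = 49.5/5 = 9.9
  S[U,V] = ((-4.5)·(0.1667) + (-3.5)·(-0.8333) + (2.5)·(0.1667) + (2.5)·(2.1667) + (1.5)·(-0.8333) + (1.5)·(-0.8333)) / 5 = 5.5/5 = 1.1
  S[V,V] = ((0.1667)·(0.1667) + (-0.8333)·(-0.8333) + (0.1667)·(0.1667) + (2.1667)·(2.1667) + (-0.8333)·(-0.8333) + (-0.8333)·(-0.8333)) / 5 = 6.8333/5 = 1.3667

S is symmetric (S[j,i] = S[i,j]). Assembling:

S = [[9.9, 1.1],
 [1.1, 1.3667]]


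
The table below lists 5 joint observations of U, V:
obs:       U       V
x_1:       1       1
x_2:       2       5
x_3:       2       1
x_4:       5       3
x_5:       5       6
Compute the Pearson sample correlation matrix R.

Step 1 — column means:
  mean(U) = (1 + 2 + 2 + 5 + 5) / 5 = 15/5 = 3
  mean(V) = (1 + 5 + 1 + 3 + 6) / 5 = 16/5 = 3.2

Step 2 — sample variances and covariances s[i,j] = (1/(n-1)) · Σ_k (x_{k,i} - mean_i) · (x_{k,j} - mean_j), with n-1 = 4:
  s[U,U] = ((-2)·(-2) + (-1)·(-1) + (-1)·(-1) + (2)·(2) + (2)·(2)) / 4 = 14/4 = 3.5
  s[U,V] = ((-2)·(-2.2) + (-1)·(1.8) + (-1)·(-2.2) + (2)·(-0.2) + (2)·(2.8)) / 4 = 10/4 = 2.5
  s[V,V] = ((-2.2)·(-2.2) + (1.8)·(1.8) + (-2.2)·(-2.2) + (-0.2)·(-0.2) + (2.8)·(2.8)) / 4 = 20.8/4 = 5.2
  Sample standard deviations s_i = √(s[i,i]):
  s(U) = √(3.5) = 1.8708
  s(V) = √(5.2) = 2.2804

Step 3 — r_{ij} = s_{ij} / (s_i · s_j):
  r[U,U] = 1 (diagonal).
  r[U,V] = 2.5 / (1.8708 · 2.2804) = 2.5 / 4.2661 = 0.586
  r[V,V] = 1 (diagonal).

R is symmetric with unit diagonal. Assembling:

R = [[1, 0.586],
 [0.586, 1]]


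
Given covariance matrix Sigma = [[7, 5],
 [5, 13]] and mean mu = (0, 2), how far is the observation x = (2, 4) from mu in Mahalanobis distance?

Step 1 — centre the observation: (x - mu) = (2, 2).

Step 2 — invert Sigma. det(Sigma) = 7·13 - (5)² = 66.
  Sigma^{-1} = (1/det) · [[d, -b], [-b, a]] = [[0.197, -0.0758],
 [-0.0758, 0.1061]].

Step 3 — form the quadratic (x - mu)^T · Sigma^{-1} · (x - mu):
  Sigma^{-1} · (x - mu) = (0.2424, 0.0606).
  (x - mu)^T · [Sigma^{-1} · (x - mu)] = (2)·(0.2424) + (2)·(0.0606) = 0.6061.

Step 4 — take square root: d = √(0.6061) ≈ 0.7785.

d(x, mu) = √(0.6061) ≈ 0.7785


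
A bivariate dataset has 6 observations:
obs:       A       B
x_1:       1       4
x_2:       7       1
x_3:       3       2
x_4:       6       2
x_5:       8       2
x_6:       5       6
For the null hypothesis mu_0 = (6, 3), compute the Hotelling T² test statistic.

Step 1 — sample mean vector:
  mean(A) = (1 + 7 + 3 + 6 + 8 + 5) / 6 = 30/6 = 5
  mean(B) = (4 + 1 + 2 + 2 + 2 + 6) / 6 = 17/6 = 2.8333
  x̄ = (5, 2.8333),  deviation x̄ - mu_0 = (5, 2.8333) - (6, 3) = (-1, -0.1667).

Step 2 — sample covariance matrix, S[i,j] = (1/(n-1)) · Σ_k (x_{k,i} - mean_i) · (x_{k,j} - mean_j), divisor n-1 = 5:
  S[A,A] = ((-4)·(-4) + (2)·(2) + (-2)·(-2) + (1)·(1) + (3)·(3) + (0)·(0)) / 5 = 34/5 = 6.8
  S[A,B] = ((-4)·(1.1667) + (2)·(-1.8333) + (-2)·(-0.8333) + (1)·(-0.8333) + (3)·(-0.8333) + (0)·(3.1667)) / 5 = -10/5 = -2
  S[B,B] = ((1.1667)·(1.1667) + (-1.8333)·(-1.8333) + (-0.8333)·(-0.8333) + (-0.8333)·(-0.8333) + (-0.8333)·(-0.8333) + (3.1667)·(3.1667)) / 5 = 16.8333/5 = 3.3667
  S = [[6.8, -2],
 [-2, 3.3667]].

Step 3 — invert S. det(S) = 6.8·3.3667 - (-2)² = 18.8933.
  S^{-1} = (1/det) · [[d, -b], [-b, a]] = [[0.1782, 0.1059],
 [0.1059, 0.3599]].

Step 4 — quadratic form (x̄ - mu_0)^T · S^{-1} · (x̄ - mu_0):
  S^{-1} · (x̄ - mu_0) = (-0.1958, -0.1658),
  (x̄ - mu_0)^T · [...] = (-1)·(-0.1958) + (-0.1667)·(-0.1658) = 0.2235.

Step 5 — scale by n: T² = 6 · 0.2235 = 1.3409.

T² ≈ 1.3409


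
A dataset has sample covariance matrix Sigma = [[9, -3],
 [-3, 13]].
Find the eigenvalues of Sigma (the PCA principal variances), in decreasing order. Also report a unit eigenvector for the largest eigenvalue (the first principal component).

Step 1 — characteristic polynomial of 2×2 Sigma:
  det(Sigma - λI) = λ² - trace · λ + det = 0.
  trace = 9 + 13 = 22, det = 9·13 - (-3)² = 108.
Step 2 — discriminant:
  Δ = trace² - 4·det = 484 - 432 = 52.
Step 3 — eigenvalues:
  λ = (trace ± √Δ)/2 = (22 ± 7.2111)/2,
  λ_1 = 14.6056,  λ_2 = 7.3944.

Step 4 — unit eigenvector for λ_1: solve (Sigma - λ_1 I)v = 0. First row:
  (9 - 14.6056)·v_x + (-3)·v_y = 0, i.e. (-5.6056)·v_x + (-3)·v_y = 0,
  so v ∝ (b, λ_1 - a) = (-3, 5.6056); multiply by -1 so the first entry is positive: u = (3, -5.6056).
  ||u|| = √((3)² + (-5.6056)²) = √(40.4222) ≈ 6.3578,
  v_1 = u/||u|| ≈ (0.4719, -0.8817) (||v_1|| = 1).

λ_1 = 14.6056,  λ_2 = 7.3944;  v_1 ≈ (0.4719, -0.8817)


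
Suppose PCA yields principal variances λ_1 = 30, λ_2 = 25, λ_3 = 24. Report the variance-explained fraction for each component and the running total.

Step 1 — total variance = trace(Sigma) = Σ λ_i = 30 + 25 + 24 = 79.

Step 2 — fraction explained by component i = λ_i / Σ λ:
  PC1: 30/79 = 0.3797
  PC2: 25/79 = 0.3165
  PC3: 24/79 = 0.3038

Step 3 — cumulative fraction after k components = (λ_1 + ... + λ_k) / Σ λ:
  k = 1: 30/79 = 0.3797
  k = 2: (30 + 25)/79 = 55/79 = 0.6962
  k = 3: (30 + 25 + 24)/79 = 79/79 = 1

Summary (fraction, with percent):

explained: PC1 0.3797 (37.97%), PC2 0.3165 (31.65%), PC3 0.3038 (30.38%);  cumulative: 0.3797, 0.6962, 1


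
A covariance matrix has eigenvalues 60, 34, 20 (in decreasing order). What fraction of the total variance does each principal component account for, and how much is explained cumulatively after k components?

Step 1 — total variance = trace(Sigma) = Σ λ_i = 60 + 34 + 20 = 114.

Step 2 — fraction explained by component i = λ_i / Σ λ:
  PC1: 60/114 = 0.5263
  PC2: 34/114 = 0.2982
  PC3: 20/114 = 0.1754

Step 3 — cumulative fraction after k components = (λ_1 + ... + λ_k) / Σ λ:
  k = 1: 60/114 = 0.5263
  k = 2: (60 + 34)/114 = 94/114 = 0.8246
  k = 3: (60 + 34 + 20)/114 = 114/114 = 1

Summary (fraction, with percent):

explained: PC1 0.5263 (52.63%), PC2 0.2982 (29.82%), PC3 0.1754 (17.54%);  cumulative: 0.5263, 0.8246, 1


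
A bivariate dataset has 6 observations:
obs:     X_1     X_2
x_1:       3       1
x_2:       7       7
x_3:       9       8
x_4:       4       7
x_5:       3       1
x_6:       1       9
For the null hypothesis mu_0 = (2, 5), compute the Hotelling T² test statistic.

Step 1 — sample mean vector:
  mean(X_1) = (3 + 7 + 9 + 4 + 3 + 1) / 6 = 27/6 = 4.5
  mean(X_2) = (1 + 7 + 8 + 7 + 1 + 9) / 6 = 33/6 = 5.5
  x̄ = (4.5, 5.5),  deviation x̄ - mu_0 = (4.5, 5.5) - (2, 5) = (2.5, 0.5).

Step 2 — sample covariance matrix, S[i,j] = (1/(n-1)) · Σ_k (x_{k,i} - mean_i) · (x_{k,j} - mean_j), divisor n-1 = 5:
  S[X_1,X_1] = ((-1.5)·(-1.5) + (2.5)·(2.5) + (4.5)·(4.5) + (-0.5)·(-0.5) + (-1.5)·(-1.5) + (-3.5)·(-3.5)) / 5 = 43.5/5 = 8.7
  S[X_1,X_2] = ((-1.5)·(-4.5) + (2.5)·(1.5) + (4.5)·(2.5) + (-0.5)·(1.5) + (-1.5)·(-4.5) + (-3.5)·(3.5)) / 5 = 15.5/5 = 3.1
  S[X_2,X_2] = ((-4.5)·(-4.5) + (1.5)·(1.5) + (2.5)·(2.5) + (1.5)·(1.5) + (-4.5)·(-4.5) + (3.5)·(3.5)) / 5 = 63.5/5 = 12.7
  S = [[8.7, 3.1],
 [3.1, 12.7]].

Step 3 — invert S. det(S) = 8.7·12.7 - (3.1)² = 100.88.
  S^{-1} = (1/det) · [[d, -b], [-b, a]] = [[0.1259, -0.0307],
 [-0.0307, 0.0862]].

Step 4 — quadratic form (x̄ - mu_0)^T · S^{-1} · (x̄ - mu_0):
  S^{-1} · (x̄ - mu_0) = (0.2994, -0.0337),
  (x̄ - mu_0)^T · [...] = (2.5)·(0.2994) + (0.5)·(-0.0337) = 0.7316.

Step 5 — scale by n: T² = 6 · 0.7316 = 4.3894.

T² ≈ 4.3894


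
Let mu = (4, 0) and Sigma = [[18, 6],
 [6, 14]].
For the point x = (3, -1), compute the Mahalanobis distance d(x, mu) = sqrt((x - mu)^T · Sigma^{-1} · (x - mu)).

Step 1 — centre the observation: (x - mu) = (-1, -1).

Step 2 — invert Sigma. det(Sigma) = 18·14 - (6)² = 216.
  Sigma^{-1} = (1/det) · [[d, -b], [-b, a]] = [[0.0648, -0.0278],
 [-0.0278, 0.0833]].

Step 3 — form the quadratic (x - mu)^T · Sigma^{-1} · (x - mu):
  Sigma^{-1} · (x - mu) = (-0.037, -0.0556).
  (x - mu)^T · [Sigma^{-1} · (x - mu)] = (-1)·(-0.037) + (-1)·(-0.0556) = 0.0926.

Step 4 — take square root: d = √(0.0926) ≈ 0.3043.

d(x, mu) = √(0.0926) ≈ 0.3043


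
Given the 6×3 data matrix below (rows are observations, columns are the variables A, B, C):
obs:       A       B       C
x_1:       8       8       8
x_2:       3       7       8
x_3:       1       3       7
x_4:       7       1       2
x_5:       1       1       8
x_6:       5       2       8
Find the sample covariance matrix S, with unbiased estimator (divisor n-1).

Step 1 — column means:
  mean(A) = (8 + 3 + 1 + 7 + 1 + 5) / 6 = 25/6 = 4.1667
  mean(B) = (8 + 7 + 3 + 1 + 1 + 2) / 6 = 22/6 = 3.6667
  mean(C) = (8 + 8 + 7 + 2 + 8 + 8) / 6 = 41/6 = 6.8333

Step 2 — sample covariance S[i,j] = (1/(n-1)) · Σ_k (x_{k,i} - mean_i) · (x_{k,j} - mean_j), with n-1 = 5.
  S[A,A] = ((3.8333)·(3.8333) + (-1.1667)·(-1.1667) + (-3.1667)·(-3.1667) + (2.8333)·(2.8333) + (-3.1667)·(-3.1667) + (0.8333)·(0.8333)) / 5 = 44.8333/5 = 8.9667
  S[A,B] = ((3.8333)·(4.3333) + (-1.1667)·(3.3333) + (-3.1667)·(-0.6667) + (2.8333)·(-2.6667) + (-3.1667)·(-2.6667) + (0.8333)·(-1.6667)) / 5 = 14.3333/5 = 2.8667
  S[A,C] = ((3.8333)·(1.1667) + (-1.1667)·(1.1667) + (-3.1667)·(0.1667) + (2.8333)·(-4.8333) + (-3.1667)·(1.1667) + (0.8333)·(1.1667)) / 5 = -13.8333/5 = -2.7667
  S[B,B] = ((4.3333)·(4.3333) + (3.3333)·(3.3333) + (-0.6667)·(-0.6667) + (-2.6667)·(-2.6667) + (-2.6667)·(-2.6667) + (-1.6667)·(-1.6667)) / 5 = 47.3333/5 = 9.4667
  S[B,C] = ((4.3333)·(1.1667) + (3.3333)·(1.1667) + (-0.6667)·(0.1667) + (-2.6667)·(-4.8333) + (-2.6667)·(1.1667) + (-1.6667)·(1.1667)) / 5 = 16.6667/5 = 3.3333
  S[C,C] = ((1.1667)·(1.1667) + (1.1667)·(1.1667) + (0.1667)·(0.1667) + (-4.8333)·(-4.8333) + (1.1667)·(1.1667) + (1.1667)·(1.1667)) / 5 = 28.8333/5 = 5.7667

S is symmetric (S[j,i] = S[i,j]). Assembling:

S = [[8.9667, 2.8667, -2.7667],
 [2.8667, 9.4667, 3.3333],
 [-2.7667, 3.3333, 5.7667]]


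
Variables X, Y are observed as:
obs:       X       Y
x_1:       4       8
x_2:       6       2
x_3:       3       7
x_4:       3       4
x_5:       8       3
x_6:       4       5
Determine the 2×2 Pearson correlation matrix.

Step 1 — column means:
  mean(X) = (4 + 6 + 3 + 3 + 8 + 4) / 6 = 28/6 = 4.6667
  mean(Y) = (8 + 2 + 7 + 4 + 3 + 5) / 6 = 29/6 = 4.8333

Step 2 — sample variances and covariances s[i,j] = (1/(n-1)) · Σ_k (x_{k,i} - mean_i) · (x_{k,j} - mean_j), with n-1 = 5:
  s[X,X] = ((-0.6667)·(-0.6667) + (1.3333)·(1.3333) + (-1.6667)·(-1.6667) + (-1.6667)·(-1.6667) + (3.3333)·(3.3333) + (-0.6667)·(-0.6667)) / 5 = 19.3333/5 = 3.8667
  s[X,Y] = ((-0.6667)·(3.1667) + (1.3333)·(-2.8333) + (-1.6667)·(2.1667) + (-1.6667)·(-0.8333) + (3.3333)·(-1.8333) + (-0.6667)·(0.1667)) / 5 = -14.3333/5 = -2.8667
  s[Y,Y] = ((3.1667)·(3.1667) + (-2.8333)·(-2.8333) + (2.1667)·(2.1667) + (-0.8333)·(-0.8333) + (-1.8333)·(-1.8333) + (0.1667)·(0.1667)) / 5 = 26.8333/5 = 5.3667
  Sample standard deviations s_i = √(s[i,i]):
  s(X) = √(3.8667) = 1.9664
  s(Y) = √(5.3667) = 2.3166

Step 3 — r_{ij} = s_{ij} / (s_i · s_j):
  r[X,X] = 1 (diagonal).
  r[X,Y] = -2.8667 / (1.9664 · 2.3166) = -2.8667 / 4.5553 = -0.6293
  r[Y,Y] = 1 (diagonal).

R is symmetric with unit diagonal. Assembling:

R = [[1, -0.6293],
 [-0.6293, 1]]


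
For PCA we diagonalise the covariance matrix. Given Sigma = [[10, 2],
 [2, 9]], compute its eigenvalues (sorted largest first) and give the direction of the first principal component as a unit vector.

Step 1 — characteristic polynomial of 2×2 Sigma:
  det(Sigma - λI) = λ² - trace · λ + det = 0.
  trace = 10 + 9 = 19, det = 10·9 - (2)² = 86.
Step 2 — discriminant:
  Δ = trace² - 4·det = 361 - 344 = 17.
Step 3 — eigenvalues:
  λ = (trace ± √Δ)/2 = (19 ± 4.1231)/2,
  λ_1 = 11.5616,  λ_2 = 7.4384.

Step 4 — unit eigenvector for λ_1: solve (Sigma - λ_1 I)v = 0. First row:
  (10 - 11.5616)·v_x + (2)·v_y = 0, i.e. (-1.5616)·v_x + (2)·v_y = 0,
  so v ∝ (b, λ_1 - a) = (2, 1.5616) = u.
  ||u|| = √((2)² + (1.5616)²) = √(6.4384) ≈ 2.5374,
  v_1 = u/||u|| ≈ (0.7882, 0.6154) (||v_1|| = 1).

λ_1 = 11.5616,  λ_2 = 7.4384;  v_1 ≈ (0.7882, 0.6154)


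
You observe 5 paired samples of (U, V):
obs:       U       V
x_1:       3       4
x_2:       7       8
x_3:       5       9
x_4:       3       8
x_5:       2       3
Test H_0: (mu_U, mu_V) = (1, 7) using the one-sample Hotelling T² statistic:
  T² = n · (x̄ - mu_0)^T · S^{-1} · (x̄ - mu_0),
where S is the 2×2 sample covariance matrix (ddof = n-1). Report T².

Step 1 — sample mean vector:
  mean(U) = (3 + 7 + 5 + 3 + 2) / 5 = 20/5 = 4
  mean(V) = (4 + 8 + 9 + 8 + 3) / 5 = 32/5 = 6.4
  x̄ = (4, 6.4),  deviation x̄ - mu_0 = (4, 6.4) - (1, 7) = (3, -0.6).

Step 2 — sample covariance matrix, S[i,j] = (1/(n-1)) · Σ_k (x_{k,i} - mean_i) · (x_{k,j} - mean_j), divisor n-1 = 4:
  S[U,U] = ((-1)·(-1) + (3)·(3) + (1)·(1) + (-1)·(-1) + (-2)·(-2)) / 4 = 16/4 = 4
  S[U,V] = ((-1)·(-2.4) + (3)·(1.6) + (1)·(2.6) + (-1)·(1.6) + (-2)·(-3.4)) / 4 = 15/4 = 3.75
  S[V,V] = ((-2.4)·(-2.4) + (1.6)·(1.6) + (2.6)·(2.6) + (1.6)·(1.6) + (-3.4)·(-3.4)) / 4 = 29.2/4 = 7.3
  S = [[4, 3.75],
 [3.75, 7.3]].

Step 3 — invert S. det(S) = 4·7.3 - (3.75)² = 15.1375.
  S^{-1} = (1/det) · [[d, -b], [-b, a]] = [[0.4822, -0.2477],
 [-0.2477, 0.2642]].

Step 4 — quadratic form (x̄ - mu_0)^T · S^{-1} · (x̄ - mu_0):
  S^{-1} · (x̄ - mu_0) = (1.5954, -0.9017),
  (x̄ - mu_0)^T · [...] = (3)·(1.5954) + (-0.6)·(-0.9017) = 5.3272.

Step 5 — scale by n: T² = 5 · 5.3272 = 26.6358.

T² ≈ 26.6358


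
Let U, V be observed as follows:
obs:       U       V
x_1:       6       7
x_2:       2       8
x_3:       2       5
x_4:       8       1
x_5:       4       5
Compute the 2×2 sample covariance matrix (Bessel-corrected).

Step 1 — column means:
  mean(U) = (6 + 2 + 2 + 8 + 4) / 5 = 22/5 = 4.4
  mean(V) = (7 + 8 + 5 + 1 + 5) / 5 = 26/5 = 5.2

Step 2 — sample covariance S[i,j] = (1/(n-1)) · Σ_k (x_{k,i} - mean_i) · (x_{k,j} - mean_j), with n-1 = 4.
  S[U,U] = ((1.6)·(1.6) + (-2.4)·(-2.4) + (-2.4)·(-2.4) + (3.6)·(3.6) + (-0.4)·(-0.4)) / 4 = 27.2/4 = 6.8
  S[U,V] = ((1.6)·(1.8) + (-2.4)·(2.8) + (-2.4)·(-0.2) + (3.6)·(-4.2) + (-0.4)·(-0.2)) / 4 = -18.4/4 = -4.6
  S[V,V] = ((1.8)·(1.8) + (2.8)·(2.8) + (-0.2)·(-0.2) + (-4.2)·(-4.2) + (-0.2)·(-0.2)) / 4 = 28.8/4 = 7.2

S is symmetric (S[j,i] = S[i,j]). Assembling:

S = [[6.8, -4.6],
 [-4.6, 7.2]]


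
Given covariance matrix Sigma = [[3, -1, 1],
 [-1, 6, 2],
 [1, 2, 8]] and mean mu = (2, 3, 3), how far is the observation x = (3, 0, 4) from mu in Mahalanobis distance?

Step 1 — centre the observation: (x - mu) = (1, -3, 1).

Step 2 — invert Sigma (cofactor / det for 3×3, or solve directly):
  Sigma^{-1} = [[0.386, 0.0877, -0.0702],
 [0.0877, 0.2018, -0.0614],
 [-0.0702, -0.0614, 0.1491]].

Step 3 — form the quadratic (x - mu)^T · Sigma^{-1} · (x - mu):
  Sigma^{-1} · (x - mu) = (0.0526, -0.5789, 0.2632).
  (x - mu)^T · [Sigma^{-1} · (x - mu)] = (1)·(0.0526) + (-3)·(-0.5789) + (1)·(0.2632) = 2.0526.

Step 4 — take square root: d = √(2.0526) ≈ 1.4327.

d(x, mu) = √(2.0526) ≈ 1.4327


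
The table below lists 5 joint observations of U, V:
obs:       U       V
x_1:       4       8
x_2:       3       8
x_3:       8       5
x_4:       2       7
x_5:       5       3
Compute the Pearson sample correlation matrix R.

Step 1 — column means:
  mean(U) = (4 + 3 + 8 + 2 + 5) / 5 = 22/5 = 4.4
  mean(V) = (8 + 8 + 5 + 7 + 3) / 5 = 31/5 = 6.2

Step 2 — sample variances and covariances s[i,j] = (1/(n-1)) · Σ_k (x_{k,i} - mean_i) · (x_{k,j} - mean_j), with n-1 = 4:
  s[U,U] = ((-0.4)·(-0.4) + (-1.4)·(-1.4) + (3.6)·(3.6) + (-2.4)·(-2.4) + (0.6)·(0.6)) / 4 = 21.2/4 = 5.3
  s[U,V] = ((-0.4)·(1.8) + (-1.4)·(1.8) + (3.6)·(-1.2) + (-2.4)·(0.8) + (0.6)·(-3.2)) / 4 = -11.4/4 = -2.85
  s[V,V] = ((1.8)·(1.8) + (1.8)·(1.8) + (-1.2)·(-1.2) + (0.8)·(0.8) + (-3.2)·(-3.2)) / 4 = 18.8/4 = 4.7
  Sample standard deviations s_i = √(s[i,i]):
  s(U) = √(5.3) = 2.3022
  s(V) = √(4.7) = 2.1679

Step 3 — r_{ij} = s_{ij} / (s_i · s_j):
  r[U,U] = 1 (diagonal).
  r[U,V] = -2.85 / (2.3022 · 2.1679) = -2.85 / 4.991 = -0.571
  r[V,V] = 1 (diagonal).

R is symmetric with unit diagonal. Assembling:

R = [[1, -0.571],
 [-0.571, 1]]


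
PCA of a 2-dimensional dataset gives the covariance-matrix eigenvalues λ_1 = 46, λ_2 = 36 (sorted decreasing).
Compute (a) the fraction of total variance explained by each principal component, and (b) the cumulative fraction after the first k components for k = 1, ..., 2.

Step 1 — total variance = trace(Sigma) = Σ λ_i = 46 + 36 = 82.

Step 2 — fraction explained by component i = λ_i / Σ λ:
  PC1: 46/82 = 0.561
  PC2: 36/82 = 0.439

Step 3 — cumulative fraction after k components = (λ_1 + ... + λ_k) / Σ λ:
  k = 1: 46/82 = 0.561
  k = 2: (46 + 36)/82 = 82/82 = 1

Summary (fraction, with percent):

explained: PC1 0.561 (56.1%), PC2 0.439 (43.9%);  cumulative: 0.561, 1


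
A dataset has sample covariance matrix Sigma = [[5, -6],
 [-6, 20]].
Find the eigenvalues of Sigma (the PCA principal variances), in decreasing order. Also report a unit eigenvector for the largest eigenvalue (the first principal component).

Step 1 — characteristic polynomial of 2×2 Sigma:
  det(Sigma - λI) = λ² - trace · λ + det = 0.
  trace = 5 + 20 = 25, det = 5·20 - (-6)² = 64.
Step 2 — discriminant:
  Δ = trace² - 4·det = 625 - 256 = 369.
Step 3 — eigenvalues:
  λ = (trace ± √Δ)/2 = (25 ± 19.2094)/2,
  λ_1 = 22.1047,  λ_2 = 2.8953.

Step 4 — unit eigenvector for λ_1: solve (Sigma - λ_1 I)v = 0. First row:
  (5 - 22.1047)·v_x + (-6)·v_y = 0, i.e. (-17.1047)·v_x + (-6)·v_y = 0,
  so v ∝ (b, λ_1 - a) = (-6, 17.1047); multiply by -1 so the first entry is positive: u = (6, -17.1047).
  ||u|| = √((6)² + (-17.1047)²) = √(328.5703) ≈ 18.1265,
  v_1 = u/||u|| ≈ (0.331, -0.9436) (||v_1|| = 1).

λ_1 = 22.1047,  λ_2 = 2.8953;  v_1 ≈ (0.331, -0.9436)


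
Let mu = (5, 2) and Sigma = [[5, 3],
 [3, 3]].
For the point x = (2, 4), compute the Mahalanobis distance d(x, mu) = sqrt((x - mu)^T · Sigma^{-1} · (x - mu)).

Step 1 — centre the observation: (x - mu) = (-3, 2).

Step 2 — invert Sigma. det(Sigma) = 5·3 - (3)² = 6.
  Sigma^{-1} = (1/det) · [[d, -b], [-b, a]] = [[0.5, -0.5],
 [-0.5, 0.8333]].

Step 3 — form the quadratic (x - mu)^T · Sigma^{-1} · (x - mu):
  Sigma^{-1} · (x - mu) = (-2.5, 3.1667).
  (x - mu)^T · [Sigma^{-1} · (x - mu)] = (-3)·(-2.5) + (2)·(3.1667) = 13.8333.

Step 4 — take square root: d = √(13.8333) ≈ 3.7193.

d(x, mu) = √(13.8333) ≈ 3.7193


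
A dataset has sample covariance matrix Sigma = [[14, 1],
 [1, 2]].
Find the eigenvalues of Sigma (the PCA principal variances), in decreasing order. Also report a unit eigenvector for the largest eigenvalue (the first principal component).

Step 1 — characteristic polynomial of 2×2 Sigma:
  det(Sigma - λI) = λ² - trace · λ + det = 0.
  trace = 14 + 2 = 16, det = 14·2 - (1)² = 27.
Step 2 — discriminant:
  Δ = trace² - 4·det = 256 - 108 = 148.
Step 3 — eigenvalues:
  λ = (trace ± √Δ)/2 = (16 ± 12.1655)/2,
  λ_1 = 14.0828,  λ_2 = 1.9172.

Step 4 — unit eigenvector for λ_1: solve (Sigma - λ_1 I)v = 0. First row:
  (14 - 14.0828)·v_x + (1)·v_y = 0, i.e. (-0.0828)·v_x + (1)·v_y = 0,
  so v ∝ (b, λ_1 - a) = (1, 0.0828) = u.
  ||u|| = √((1)² + (0.0828)²) = √(1.0068) ≈ 1.0034,
  v_1 = u/||u|| ≈ (0.9966, 0.0825) (||v_1|| = 1).

λ_1 = 14.0828,  λ_2 = 1.9172;  v_1 ≈ (0.9966, 0.0825)


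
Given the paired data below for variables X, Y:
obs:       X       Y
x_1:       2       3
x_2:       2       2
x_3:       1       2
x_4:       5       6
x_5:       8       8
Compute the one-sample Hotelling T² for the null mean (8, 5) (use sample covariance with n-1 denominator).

Step 1 — sample mean vector:
  mean(X) = (2 + 2 + 1 + 5 + 8) / 5 = 18/5 = 3.6
  mean(Y) = (3 + 2 + 2 + 6 + 8) / 5 = 21/5 = 4.2
  x̄ = (3.6, 4.2),  deviation x̄ - mu_0 = (3.6, 4.2) - (8, 5) = (-4.4, -0.8).

Step 2 — sample covariance matrix, S[i,j] = (1/(n-1)) · Σ_k (x_{k,i} - mean_i) · (x_{k,j} - mean_j), divisor n-1 = 4:
  S[X,X] = ((-1.6)·(-1.6) + (-1.6)·(-1.6) + (-2.6)·(-2.6) + (1.4)·(1.4) + (4.4)·(4.4)) / 4 = 33.2/4 = 8.3
  S[X,Y] = ((-1.6)·(-1.2) + (-1.6)·(-2.2) + (-2.6)·(-2.2) + (1.4)·(1.8) + (4.4)·(3.8)) / 4 = 30.4/4 = 7.6
  S[Y,Y] = ((-1.2)·(-1.2) + (-2.2)·(-2.2) + (-2.2)·(-2.2) + (1.8)·(1.8) + (3.8)·(3.8)) / 4 = 28.8/4 = 7.2
  S = [[8.3, 7.6],
 [7.6, 7.2]].

Step 3 — invert S. det(S) = 8.3·7.2 - (7.6)² = 2.
  S^{-1} = (1/det) · [[d, -b], [-b, a]] = [[3.6, -3.8],
 [-3.8, 4.15]].

Step 4 — quadratic form (x̄ - mu_0)^T · S^{-1} · (x̄ - mu_0):
  S^{-1} · (x̄ - mu_0) = (-12.8, 13.4),
  (x̄ - mu_0)^T · [...] = (-4.4)·(-12.8) + (-0.8)·(13.4) = 45.6.

Step 5 — scale by n: T² = 5 · 45.6 = 228.

T² ≈ 228


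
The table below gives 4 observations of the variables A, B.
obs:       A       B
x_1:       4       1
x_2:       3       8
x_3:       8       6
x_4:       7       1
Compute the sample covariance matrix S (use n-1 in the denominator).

Step 1 — column means:
  mean(A) = (4 + 3 + 8 + 7) / 4 = 22/4 = 5.5
  mean(B) = (1 + 8 + 6 + 1) / 4 = 16/4 = 4

Step 2 — sample covariance S[i,j] = (1/(n-1)) · Σ_k (x_{k,i} - mean_i) · (x_{k,j} - mean_j), with n-1 = 3.
  S[A,A] = ((-1.5)·(-1.5) + (-2.5)·(-2.5) + (2.5)·(2.5) + (1.5)·(1.5)) / 3 = 17/3 = 5.6667
  S[A,B] = ((-1.5)·(-3) + (-2.5)·(4) + (2.5)·(2) + (1.5)·(-3)) / 3 = -5/3 = -1.6667
  S[B,B] = ((-3)·(-3) + (4)·(4) + (2)·(2) + (-3)·(-3)) / 3 = 38/3 = 12.6667

S is symmetric (S[j,i] = S[i,j]). Assembling:

S = [[5.6667, -1.6667],
 [-1.6667, 12.6667]]


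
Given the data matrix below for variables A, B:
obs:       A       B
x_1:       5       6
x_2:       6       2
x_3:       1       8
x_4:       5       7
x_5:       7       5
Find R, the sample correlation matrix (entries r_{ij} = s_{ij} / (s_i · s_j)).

Step 1 — column means:
  mean(A) = (5 + 6 + 1 + 5 + 7) / 5 = 24/5 = 4.8
  mean(B) = (6 + 2 + 8 + 7 + 5) / 5 = 28/5 = 5.6

Step 2 — sample variances and covariances s[i,j] = (1/(n-1)) · Σ_k (x_{k,i} - mean_i) · (x_{k,j} - mean_j), with n-1 = 4:
  s[A,A] = ((0.2)·(0.2) + (1.2)·(1.2) + (-3.8)·(-3.8) + (0.2)·(0.2) + (2.2)·(2.2)) / 4 = 20.8/4 = 5.2
  s[A,B] = ((0.2)·(0.4) + (1.2)·(-3.6) + (-3.8)·(2.4) + (0.2)·(1.4) + (2.2)·(-0.6)) / 4 = -14.4/4 = -3.6
  s[B,B] = ((0.4)·(0.4) + (-3.6)·(-3.6) + (2.4)·(2.4) + (1.4)·(1.4) + (-0.6)·(-0.6)) / 4 = 21.2/4 = 5.3
  Sample standard deviations s_i = √(s[i,i]):
  s(A) = √(5.2) = 2.2804
  s(B) = √(5.3) = 2.3022

Step 3 — r_{ij} = s_{ij} / (s_i · s_j):
  r[A,A] = 1 (diagonal).
  r[A,B] = -3.6 / (2.2804 · 2.3022) = -3.6 / 5.2498 = -0.6857
  r[B,B] = 1 (diagonal).

R is symmetric with unit diagonal. Assembling:

R = [[1, -0.6857],
 [-0.6857, 1]]


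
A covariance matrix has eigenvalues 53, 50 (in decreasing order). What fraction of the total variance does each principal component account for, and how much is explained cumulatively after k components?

Step 1 — total variance = trace(Sigma) = Σ λ_i = 53 + 50 = 103.

Step 2 — fraction explained by component i = λ_i / Σ λ:
  PC1: 53/103 = 0.5146
  PC2: 50/103 = 0.4854

Step 3 — cumulative fraction after k components = (λ_1 + ... + λ_k) / Σ λ:
  k = 1: 53/103 = 0.5146
  k = 2: (53 + 50)/103 = 103/103 = 1

Summary (fraction, with percent):

explained: PC1 0.5146 (51.46%), PC2 0.4854 (48.54%);  cumulative: 0.5146, 1


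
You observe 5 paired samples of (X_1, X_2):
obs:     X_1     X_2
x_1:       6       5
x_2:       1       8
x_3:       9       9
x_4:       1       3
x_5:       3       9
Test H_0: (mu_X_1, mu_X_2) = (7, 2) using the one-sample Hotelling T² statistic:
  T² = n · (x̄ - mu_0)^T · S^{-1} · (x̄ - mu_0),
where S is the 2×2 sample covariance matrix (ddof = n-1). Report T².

Step 1 — sample mean vector:
  mean(X_1) = (6 + 1 + 9 + 1 + 3) / 5 = 20/5 = 4
  mean(X_2) = (5 + 8 + 9 + 3 + 9) / 5 = 34/5 = 6.8
  x̄ = (4, 6.8),  deviation x̄ - mu_0 = (4, 6.8) - (7, 2) = (-3, 4.8).

Step 2 — sample covariance matrix, S[i,j] = (1/(n-1)) · Σ_k (x_{k,i} - mean_i) · (x_{k,j} - mean_j), divisor n-1 = 4:
  S[X_1,X_1] = ((2)·(2) + (-3)·(-3) + (5)·(5) + (-3)·(-3) + (-1)·(-1)) / 4 = 48/4 = 12
  S[X_1,X_2] = ((2)·(-1.8) + (-3)·(1.2) + (5)·(2.2) + (-3)·(-3.8) + (-1)·(2.2)) / 4 = 13/4 = 3.25
  S[X_2,X_2] = ((-1.8)·(-1.8) + (1.2)·(1.2) + (2.2)·(2.2) + (-3.8)·(-3.8) + (2.2)·(2.2)) / 4 = 28.8/4 = 7.2
  S = [[12, 3.25],
 [3.25, 7.2]].

Step 3 — invert S. det(S) = 12·7.2 - (3.25)² = 75.8375.
  S^{-1} = (1/det) · [[d, -b], [-b, a]] = [[0.0949, -0.0429],
 [-0.0429, 0.1582]].

Step 4 — quadratic form (x̄ - mu_0)^T · S^{-1} · (x̄ - mu_0):
  S^{-1} · (x̄ - mu_0) = (-0.4905, 0.8881),
  (x̄ - mu_0)^T · [...] = (-3)·(-0.4905) + (4.8)·(0.8881) = 5.7344.

Step 5 — scale by n: T² = 5 · 5.7344 = 28.6718.

T² ≈ 28.6718
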